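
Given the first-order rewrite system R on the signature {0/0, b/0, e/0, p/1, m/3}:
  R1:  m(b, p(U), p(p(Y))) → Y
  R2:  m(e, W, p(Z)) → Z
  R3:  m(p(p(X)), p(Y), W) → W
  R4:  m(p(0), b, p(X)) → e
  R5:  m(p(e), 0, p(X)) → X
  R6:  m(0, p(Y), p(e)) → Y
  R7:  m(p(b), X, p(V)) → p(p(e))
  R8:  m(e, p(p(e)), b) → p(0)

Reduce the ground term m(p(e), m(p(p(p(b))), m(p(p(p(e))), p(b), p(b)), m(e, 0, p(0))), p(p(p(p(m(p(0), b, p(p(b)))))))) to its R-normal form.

1. m(p(e), m(p(p(p(b))), m(p(p(p(e))), p(b), p(b)), m(e, 0, p(0))), p(p(p(p(m(p(0), b, p(p(b))))))))  →  m(p(e), m(p(p(p(b))), p(b), m(e, 0, p(0))), p(p(p(p(m(p(0), b, p(p(b))))))))   [R3 at 2.2]
2. m(p(e), m(p(p(p(b))), p(b), m(e, 0, p(0))), p(p(p(p(m(p(0), b, p(p(b))))))))  →  m(p(e), m(e, 0, p(0)), p(p(p(p(m(p(0), b, p(p(b))))))))   [R3 at 2]
3. m(p(e), m(e, 0, p(0)), p(p(p(p(m(p(0), b, p(p(b))))))))  →  m(p(e), 0, p(p(p(p(m(p(0), b, p(p(b))))))))   [R2 at 2]
4. m(p(e), 0, p(p(p(p(m(p(0), b, p(p(b))))))))  →  p(p(p(m(p(0), b, p(p(b))))))   [R5 at ε]
5. p(p(p(m(p(0), b, p(p(b))))))  →  p(p(p(e)))   [R4 at 1.1.1]

p(p(p(e)))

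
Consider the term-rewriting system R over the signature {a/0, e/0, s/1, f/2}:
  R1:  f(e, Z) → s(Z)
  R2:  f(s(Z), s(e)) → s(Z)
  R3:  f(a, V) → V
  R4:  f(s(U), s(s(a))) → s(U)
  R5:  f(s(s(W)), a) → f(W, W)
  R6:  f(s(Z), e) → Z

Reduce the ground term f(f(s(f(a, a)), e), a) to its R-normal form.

1. f(f(s(f(a, a)), e), a)  →  f(f(a, a), a)   [R6 at 1]
2. f(f(a, a), a)  →  f(a, a)   [R3 at 1]
3. f(a, a)  →  a   [R3 at ε]

a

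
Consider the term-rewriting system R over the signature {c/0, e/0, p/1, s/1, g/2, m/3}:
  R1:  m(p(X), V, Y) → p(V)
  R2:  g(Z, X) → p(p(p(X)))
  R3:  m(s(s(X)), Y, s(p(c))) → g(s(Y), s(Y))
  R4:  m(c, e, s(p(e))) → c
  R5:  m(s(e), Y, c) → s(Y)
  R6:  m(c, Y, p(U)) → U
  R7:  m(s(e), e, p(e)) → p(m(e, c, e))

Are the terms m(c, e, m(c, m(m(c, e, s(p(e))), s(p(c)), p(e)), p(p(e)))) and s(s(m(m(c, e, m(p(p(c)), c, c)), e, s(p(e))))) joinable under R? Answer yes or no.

Reduce t₁ = m(c, e, m(c, m(m(c, e, s(p(e))), s(p(c)), p(e)), p(p(e)))):
1. m(c, e, m(c, m(m(c, e, s(p(e))), s(p(c)), p(e)), p(p(e))))  →  m(c, e, p(e))   [R6 at 3]
2. m(c, e, p(e))  →  e   [R6 at ε]

Reduce t₂ = s(s(m(m(c, e, m(p(p(c)), c, c)), e, s(p(e))))):
1. s(s(m(m(c, e, m(p(p(c)), c, c)), e, s(p(e)))))  →  s(s(m(m(c, e, p(c)), e, s(p(e)))))   [R1 at 1.1.1.3]
2. s(s(m(m(c, e, p(c)), e, s(p(e)))))  →  s(s(m(c, e, s(p(e)))))   [R6 at 1.1.1]
3. s(s(m(c, e, s(p(e)))))  →  s(s(c))   [R4 at 1.1]

no — NF(t₁) = e, NF(t₂) = s(s(c))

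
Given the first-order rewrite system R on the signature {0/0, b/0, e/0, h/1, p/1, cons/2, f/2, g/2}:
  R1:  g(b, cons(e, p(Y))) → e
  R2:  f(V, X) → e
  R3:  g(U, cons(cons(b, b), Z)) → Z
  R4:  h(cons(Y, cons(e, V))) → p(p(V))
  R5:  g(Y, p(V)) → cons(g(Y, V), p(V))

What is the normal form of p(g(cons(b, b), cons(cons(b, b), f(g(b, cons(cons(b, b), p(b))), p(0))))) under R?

1. p(g(cons(b, b), cons(cons(b, b), f(g(b, cons(cons(b, b), p(b))), p(0)))))  →  p(f(g(b, cons(cons(b, b), p(b))), p(0)))   [R3 at 1]
2. p(f(g(b, cons(cons(b, b), p(b))), p(0)))  →  p(e)   [R2 at 1]

p(e)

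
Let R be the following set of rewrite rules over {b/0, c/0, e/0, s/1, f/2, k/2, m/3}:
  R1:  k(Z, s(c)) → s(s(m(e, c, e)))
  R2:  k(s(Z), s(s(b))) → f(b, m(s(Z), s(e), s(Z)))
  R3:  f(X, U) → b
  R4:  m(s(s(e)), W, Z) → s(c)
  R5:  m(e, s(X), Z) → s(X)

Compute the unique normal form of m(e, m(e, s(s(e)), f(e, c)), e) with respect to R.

s(s(e))

1. m(e, m(e, s(s(e)), f(e, c)), e)  →  m(e, s(s(e)), e)   [R5 at 2]
2. m(e, s(s(e)), e)  →  s(s(e))   [R5 at ε]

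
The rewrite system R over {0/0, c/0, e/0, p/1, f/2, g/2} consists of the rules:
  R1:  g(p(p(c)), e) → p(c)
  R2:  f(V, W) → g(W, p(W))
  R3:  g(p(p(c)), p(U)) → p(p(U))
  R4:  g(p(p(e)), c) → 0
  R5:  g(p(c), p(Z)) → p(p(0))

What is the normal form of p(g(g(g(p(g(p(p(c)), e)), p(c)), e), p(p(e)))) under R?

p(p(p(0)))

1. p(g(g(g(p(g(p(p(c)), e)), p(c)), e), p(p(e))))  →  p(g(g(g(p(p(c)), p(c)), e), p(p(e))))   [R1 at 1.1.1.1.1]
2. p(g(g(g(p(p(c)), p(c)), e), p(p(e))))  →  p(g(g(p(p(c)), e), p(p(e))))   [R3 at 1.1.1]
3. p(g(g(p(p(c)), e), p(p(e))))  →  p(g(p(c), p(p(e))))   [R1 at 1.1]
4. p(g(p(c), p(p(e))))  →  p(p(p(0)))   [R5 at 1]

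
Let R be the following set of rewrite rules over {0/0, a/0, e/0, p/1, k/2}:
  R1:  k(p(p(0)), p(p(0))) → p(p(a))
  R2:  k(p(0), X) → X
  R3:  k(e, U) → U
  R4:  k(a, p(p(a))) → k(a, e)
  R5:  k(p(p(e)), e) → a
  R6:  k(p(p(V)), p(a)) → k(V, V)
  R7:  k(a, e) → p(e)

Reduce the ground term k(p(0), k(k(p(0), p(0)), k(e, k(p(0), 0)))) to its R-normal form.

1. k(p(0), k(k(p(0), p(0)), k(e, k(p(0), 0))))  →  k(k(p(0), p(0)), k(e, k(p(0), 0)))   [R2 at ε]
2. k(k(p(0), p(0)), k(e, k(p(0), 0)))  →  k(p(0), k(e, k(p(0), 0)))   [R2 at 1]
3. k(p(0), k(e, k(p(0), 0)))  →  k(e, k(p(0), 0))   [R2 at ε]
4. k(e, k(p(0), 0))  →  k(p(0), 0)   [R3 at ε]
5. k(p(0), 0)  →  0   [R2 at ε]

0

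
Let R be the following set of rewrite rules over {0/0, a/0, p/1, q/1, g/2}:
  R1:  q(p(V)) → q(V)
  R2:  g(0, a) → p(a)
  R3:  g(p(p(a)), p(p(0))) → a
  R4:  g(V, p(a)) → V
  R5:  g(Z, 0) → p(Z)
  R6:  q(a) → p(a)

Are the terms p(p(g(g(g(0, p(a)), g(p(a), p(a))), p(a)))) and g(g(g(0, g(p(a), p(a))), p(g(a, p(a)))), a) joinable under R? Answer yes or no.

no — NF(t₁) = p(p(0)), NF(t₂) = p(a)

Reduce t₁ = p(p(g(g(g(0, p(a)), g(p(a), p(a))), p(a)))):
1. p(p(g(g(g(0, p(a)), g(p(a), p(a))), p(a))))  →  p(p(g(g(0, p(a)), g(p(a), p(a)))))   [R4 at 1.1]
2. p(p(g(g(0, p(a)), g(p(a), p(a)))))  →  p(p(g(0, g(p(a), p(a)))))   [R4 at 1.1.1]
3. p(p(g(0, g(p(a), p(a)))))  →  p(p(g(0, p(a))))   [R4 at 1.1.2]
4. p(p(g(0, p(a))))  →  p(p(0))   [R4 at 1.1]

Reduce t₂ = g(g(g(0, g(p(a), p(a))), p(g(a, p(a)))), a):
1. g(g(g(0, g(p(a), p(a))), p(g(a, p(a)))), a)  →  g(g(g(0, p(a)), p(g(a, p(a)))), a)   [R4 at 1.1.2]
2. g(g(g(0, p(a)), p(g(a, p(a)))), a)  →  g(g(0, p(g(a, p(a)))), a)   [R4 at 1.1]
3. g(g(0, p(g(a, p(a)))), a)  →  g(g(0, p(a)), a)   [R4 at 1.2.1]
4. g(g(0, p(a)), a)  →  g(0, a)   [R4 at 1]
5. g(0, a)  →  p(a)   [R2 at ε]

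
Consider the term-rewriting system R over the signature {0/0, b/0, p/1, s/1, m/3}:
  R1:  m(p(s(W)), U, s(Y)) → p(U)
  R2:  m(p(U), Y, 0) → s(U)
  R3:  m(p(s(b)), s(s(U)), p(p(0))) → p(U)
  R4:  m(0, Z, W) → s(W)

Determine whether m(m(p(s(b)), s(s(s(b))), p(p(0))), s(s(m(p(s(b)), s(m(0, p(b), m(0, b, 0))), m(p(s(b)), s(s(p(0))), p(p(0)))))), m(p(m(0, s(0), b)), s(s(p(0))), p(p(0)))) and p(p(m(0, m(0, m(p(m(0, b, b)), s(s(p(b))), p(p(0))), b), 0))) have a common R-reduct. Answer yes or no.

yes — NF(t₁) = p(p(s(0))), NF(t₂) = p(p(s(0)))

Reduce t₁ = m(m(p(s(b)), s(s(s(b))), p(p(0))), s(s(m(p(s(b)), s(m(0, p(b), m(0, b, 0))), m(p(s(b)), s(s(p(0))), p(p(0)))))), m(p(m(0, s(0), b)), s(s(p(0))), p(p(0)))):
1. m(m(p(s(b)), s(s(s(b))), p(p(0))), s(s(m(p(s(b)), s(m(0, p(b), m(0, b, 0))), m(p(s(b)), s(s(p(0))), p(p(0)))))), m(p(m(0, s(0), b)), s(s(p(0))), p(p(0))))  →  m(p(s(b)), s(s(m(p(s(b)), s(m(0, p(b), m(0, b, 0))), m(p(s(b)), s(s(p(0))), p(p(0)))))), m(p(m(0, s(0), b)), s(s(p(0))), p(p(0))))   [R3 at 1]
2. m(p(s(b)), s(s(m(p(s(b)), s(m(0, p(b), m(0, b, 0))), m(p(s(b)), s(s(p(0))), p(p(0)))))), m(p(m(0, s(0), b)), s(s(p(0))), p(p(0))))  →  m(p(s(b)), s(s(m(p(s(b)), s(s(m(0, b, 0))), m(p(s(b)), s(s(p(0))), p(p(0)))))), m(p(m(0, s(0), b)), s(s(p(0))), p(p(0))))   [R4 at 2.1.1.2.1]
3. m(p(s(b)), s(s(m(p(s(b)), s(s(m(0, b, 0))), m(p(s(b)), s(s(p(0))), p(p(0)))))), m(p(m(0, s(0), b)), s(s(p(0))), p(p(0))))  →  m(p(s(b)), s(s(m(p(s(b)), s(s(s(0))), m(p(s(b)), s(s(p(0))), p(p(0)))))), m(p(m(0, s(0), b)), s(s(p(0))), p(p(0))))   [R4 at 2.1.1.2.1.1]
4. m(p(s(b)), s(s(m(p(s(b)), s(s(s(0))), m(p(s(b)), s(s(p(0))), p(p(0)))))), m(p(m(0, s(0), b)), s(s(p(0))), p(p(0))))  →  m(p(s(b)), s(s(m(p(s(b)), s(s(s(0))), p(p(0))))), m(p(m(0, s(0), b)), s(s(p(0))), p(p(0))))   [R3 at 2.1.1.3]
5. m(p(s(b)), s(s(m(p(s(b)), s(s(s(0))), p(p(0))))), m(p(m(0, s(0), b)), s(s(p(0))), p(p(0))))  →  m(p(s(b)), s(s(p(s(0)))), m(p(m(0, s(0), b)), s(s(p(0))), p(p(0))))   [R3 at 2.1.1]
6. m(p(s(b)), s(s(p(s(0)))), m(p(m(0, s(0), b)), s(s(p(0))), p(p(0))))  →  m(p(s(b)), s(s(p(s(0)))), m(p(s(b)), s(s(p(0))), p(p(0))))   [R4 at 3.1.1]
7. m(p(s(b)), s(s(p(s(0)))), m(p(s(b)), s(s(p(0))), p(p(0))))  →  m(p(s(b)), s(s(p(s(0)))), p(p(0)))   [R3 at 3]
8. m(p(s(b)), s(s(p(s(0)))), p(p(0)))  →  p(p(s(0)))   [R3 at ε]

Reduce t₂ = p(p(m(0, m(0, m(p(m(0, b, b)), s(s(p(b))), p(p(0))), b), 0))):
1. p(p(m(0, m(0, m(p(m(0, b, b)), s(s(p(b))), p(p(0))), b), 0)))  →  p(p(s(0)))   [R4 at 1.1]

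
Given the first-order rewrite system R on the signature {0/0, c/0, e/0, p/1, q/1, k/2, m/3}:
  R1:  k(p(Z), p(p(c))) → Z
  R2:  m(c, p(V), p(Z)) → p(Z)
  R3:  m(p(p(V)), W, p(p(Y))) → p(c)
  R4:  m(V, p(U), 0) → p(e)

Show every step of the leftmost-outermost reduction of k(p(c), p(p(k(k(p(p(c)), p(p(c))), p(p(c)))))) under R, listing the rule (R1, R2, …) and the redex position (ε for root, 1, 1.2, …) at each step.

1. k(p(c), p(p(k(k(p(p(c)), p(p(c))), p(p(c))))))  →  k(p(c), p(p(k(p(c), p(p(c))))))   [R1 at 2.1.1.1]
2. k(p(c), p(p(k(p(c), p(p(c))))))  →  k(p(c), p(p(c)))   [R1 at 2.1.1]
3. k(p(c), p(p(c)))  →  c   [R1 at ε]

c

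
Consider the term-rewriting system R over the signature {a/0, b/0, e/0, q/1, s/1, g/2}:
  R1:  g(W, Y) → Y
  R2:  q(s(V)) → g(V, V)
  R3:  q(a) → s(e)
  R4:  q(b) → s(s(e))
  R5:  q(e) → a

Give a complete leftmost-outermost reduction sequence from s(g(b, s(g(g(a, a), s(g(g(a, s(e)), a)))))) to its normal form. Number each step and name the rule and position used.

s(s(s(a)))

1. s(g(b, s(g(g(a, a), s(g(g(a, s(e)), a))))))  →  s(s(g(g(a, a), s(g(g(a, s(e)), a)))))   [R1 at 1]
2. s(s(g(g(a, a), s(g(g(a, s(e)), a)))))  →  s(s(s(g(g(a, s(e)), a))))   [R1 at 1.1]
3. s(s(s(g(g(a, s(e)), a))))  →  s(s(s(a)))   [R1 at 1.1.1]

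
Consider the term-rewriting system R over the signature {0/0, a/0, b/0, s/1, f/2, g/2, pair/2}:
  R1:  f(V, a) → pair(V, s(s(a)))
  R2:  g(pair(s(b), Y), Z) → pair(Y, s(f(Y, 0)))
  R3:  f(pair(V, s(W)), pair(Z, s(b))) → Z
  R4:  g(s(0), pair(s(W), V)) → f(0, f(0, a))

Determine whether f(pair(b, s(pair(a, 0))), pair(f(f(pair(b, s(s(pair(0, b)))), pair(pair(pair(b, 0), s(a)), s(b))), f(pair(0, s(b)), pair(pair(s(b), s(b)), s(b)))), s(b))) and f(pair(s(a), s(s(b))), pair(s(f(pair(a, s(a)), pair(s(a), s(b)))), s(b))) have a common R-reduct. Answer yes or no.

no — NF(t₁) = s(b), NF(t₂) = s(s(a))

Reduce t₁ = f(pair(b, s(pair(a, 0))), pair(f(f(pair(b, s(s(pair(0, b)))), pair(pair(pair(b, 0), s(a)), s(b))), f(pair(0, s(b)), pair(pair(s(b), s(b)), s(b)))), s(b))):
1. f(pair(b, s(pair(a, 0))), pair(f(f(pair(b, s(s(pair(0, b)))), pair(pair(pair(b, 0), s(a)), s(b))), f(pair(0, s(b)), pair(pair(s(b), s(b)), s(b)))), s(b)))  →  f(f(pair(b, s(s(pair(0, b)))), pair(pair(pair(b, 0), s(a)), s(b))), f(pair(0, s(b)), pair(pair(s(b), s(b)), s(b))))   [R3 at ε]
2. f(f(pair(b, s(s(pair(0, b)))), pair(pair(pair(b, 0), s(a)), s(b))), f(pair(0, s(b)), pair(pair(s(b), s(b)), s(b))))  →  f(pair(pair(b, 0), s(a)), f(pair(0, s(b)), pair(pair(s(b), s(b)), s(b))))   [R3 at 1]
3. f(pair(pair(b, 0), s(a)), f(pair(0, s(b)), pair(pair(s(b), s(b)), s(b))))  →  f(pair(pair(b, 0), s(a)), pair(s(b), s(b)))   [R3 at 2]
4. f(pair(pair(b, 0), s(a)), pair(s(b), s(b)))  →  s(b)   [R3 at ε]

Reduce t₂ = f(pair(s(a), s(s(b))), pair(s(f(pair(a, s(a)), pair(s(a), s(b)))), s(b))):
1. f(pair(s(a), s(s(b))), pair(s(f(pair(a, s(a)), pair(s(a), s(b)))), s(b)))  →  s(f(pair(a, s(a)), pair(s(a), s(b))))   [R3 at ε]
2. s(f(pair(a, s(a)), pair(s(a), s(b))))  →  s(s(a))   [R3 at 1]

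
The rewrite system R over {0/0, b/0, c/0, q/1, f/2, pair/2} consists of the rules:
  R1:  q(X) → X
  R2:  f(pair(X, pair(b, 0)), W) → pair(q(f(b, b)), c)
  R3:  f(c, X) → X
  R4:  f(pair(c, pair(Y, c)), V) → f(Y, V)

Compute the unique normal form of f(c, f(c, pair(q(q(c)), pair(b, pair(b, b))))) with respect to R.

1. f(c, f(c, pair(q(q(c)), pair(b, pair(b, b)))))  →  f(c, pair(q(q(c)), pair(b, pair(b, b))))   [R3 at ε]
2. f(c, pair(q(q(c)), pair(b, pair(b, b))))  →  pair(q(q(c)), pair(b, pair(b, b)))   [R3 at ε]
3. pair(q(q(c)), pair(b, pair(b, b)))  →  pair(q(c), pair(b, pair(b, b)))   [R1 at 1]
4. pair(q(c), pair(b, pair(b, b)))  →  pair(c, pair(b, pair(b, b)))   [R1 at 1]

pair(c, pair(b, pair(b, b)))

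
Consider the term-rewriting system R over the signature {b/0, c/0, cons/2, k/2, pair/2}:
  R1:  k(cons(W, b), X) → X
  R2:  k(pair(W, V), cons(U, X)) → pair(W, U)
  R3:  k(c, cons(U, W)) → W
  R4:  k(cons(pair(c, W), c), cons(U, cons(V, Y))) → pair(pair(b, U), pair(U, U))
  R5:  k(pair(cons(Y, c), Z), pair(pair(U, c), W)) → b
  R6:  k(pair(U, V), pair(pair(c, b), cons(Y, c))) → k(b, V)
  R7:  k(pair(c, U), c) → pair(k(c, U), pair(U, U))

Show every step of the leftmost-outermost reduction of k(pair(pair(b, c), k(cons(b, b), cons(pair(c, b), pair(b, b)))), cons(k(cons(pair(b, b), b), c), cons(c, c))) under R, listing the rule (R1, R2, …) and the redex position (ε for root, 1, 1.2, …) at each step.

1. k(pair(pair(b, c), k(cons(b, b), cons(pair(c, b), pair(b, b)))), cons(k(cons(pair(b, b), b), c), cons(c, c)))  →  pair(pair(b, c), k(cons(pair(b, b), b), c))   [R2 at ε]
2. pair(pair(b, c), k(cons(pair(b, b), b), c))  →  pair(pair(b, c), c)   [R1 at 2]

pair(pair(b, c), c)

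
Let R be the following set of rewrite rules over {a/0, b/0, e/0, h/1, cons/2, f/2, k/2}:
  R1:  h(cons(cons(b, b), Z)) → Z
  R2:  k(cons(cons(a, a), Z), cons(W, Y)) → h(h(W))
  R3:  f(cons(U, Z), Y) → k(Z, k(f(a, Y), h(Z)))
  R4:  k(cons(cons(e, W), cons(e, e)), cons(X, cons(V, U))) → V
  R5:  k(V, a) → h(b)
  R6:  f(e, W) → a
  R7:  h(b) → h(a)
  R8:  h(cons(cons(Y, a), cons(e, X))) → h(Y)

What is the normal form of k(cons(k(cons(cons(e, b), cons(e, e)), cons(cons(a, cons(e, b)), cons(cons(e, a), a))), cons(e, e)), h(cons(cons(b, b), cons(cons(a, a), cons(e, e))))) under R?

1. k(cons(k(cons(cons(e, b), cons(e, e)), cons(cons(a, cons(e, b)), cons(cons(e, a), a))), cons(e, e)), h(cons(cons(b, b), cons(cons(a, a), cons(e, e)))))  →  k(cons(cons(e, a), cons(e, e)), h(cons(cons(b, b), cons(cons(a, a), cons(e, e)))))   [R4 at 1.1]
2. k(cons(cons(e, a), cons(e, e)), h(cons(cons(b, b), cons(cons(a, a), cons(e, e)))))  →  k(cons(cons(e, a), cons(e, e)), cons(cons(a, a), cons(e, e)))   [R1 at 2]
3. k(cons(cons(e, a), cons(e, e)), cons(cons(a, a), cons(e, e)))  →  e   [R4 at ε]

e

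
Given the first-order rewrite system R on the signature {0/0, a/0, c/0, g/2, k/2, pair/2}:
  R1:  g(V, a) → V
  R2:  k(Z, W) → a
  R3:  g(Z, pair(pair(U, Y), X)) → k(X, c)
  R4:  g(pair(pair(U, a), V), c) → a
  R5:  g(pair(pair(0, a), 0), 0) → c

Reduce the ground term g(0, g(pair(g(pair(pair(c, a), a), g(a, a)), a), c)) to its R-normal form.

1. g(0, g(pair(g(pair(pair(c, a), a), g(a, a)), a), c))  →  g(0, g(pair(g(pair(pair(c, a), a), a), a), c))   [R1 at 2.1.1.2]
2. g(0, g(pair(g(pair(pair(c, a), a), a), a), c))  →  g(0, g(pair(pair(pair(c, a), a), a), c))   [R1 at 2.1.1]
3. g(0, g(pair(pair(pair(c, a), a), a), c))  →  g(0, a)   [R4 at 2]
4. g(0, a)  →  0   [R1 at ε]

0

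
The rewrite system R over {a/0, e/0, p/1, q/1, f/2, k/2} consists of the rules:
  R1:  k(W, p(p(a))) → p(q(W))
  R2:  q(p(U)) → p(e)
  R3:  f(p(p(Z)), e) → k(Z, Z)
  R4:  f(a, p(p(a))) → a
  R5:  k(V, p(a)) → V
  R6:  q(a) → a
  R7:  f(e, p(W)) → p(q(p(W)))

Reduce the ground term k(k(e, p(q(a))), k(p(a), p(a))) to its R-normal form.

1. k(k(e, p(q(a))), k(p(a), p(a)))  →  k(k(e, p(a)), k(p(a), p(a)))   [R6 at 1.2.1]
2. k(k(e, p(a)), k(p(a), p(a)))  →  k(e, k(p(a), p(a)))   [R5 at 1]
3. k(e, k(p(a), p(a)))  →  k(e, p(a))   [R5 at 2]
4. k(e, p(a))  →  e   [R5 at ε]

e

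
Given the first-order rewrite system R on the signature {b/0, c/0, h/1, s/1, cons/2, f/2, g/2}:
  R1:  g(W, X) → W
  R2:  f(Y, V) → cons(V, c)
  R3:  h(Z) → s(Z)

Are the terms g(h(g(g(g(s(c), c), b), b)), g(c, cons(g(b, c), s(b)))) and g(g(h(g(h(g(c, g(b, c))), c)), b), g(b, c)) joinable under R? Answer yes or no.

yes — NF(t₁) = s(s(c)), NF(t₂) = s(s(c))

Reduce t₁ = g(h(g(g(g(s(c), c), b), b)), g(c, cons(g(b, c), s(b)))):
1. g(h(g(g(g(s(c), c), b), b)), g(c, cons(g(b, c), s(b))))  →  h(g(g(g(s(c), c), b), b))   [R1 at ε]
2. h(g(g(g(s(c), c), b), b))  →  s(g(g(g(s(c), c), b), b))   [R3 at ε]
3. s(g(g(g(s(c), c), b), b))  →  s(g(g(s(c), c), b))   [R1 at 1]
4. s(g(g(s(c), c), b))  →  s(g(s(c), c))   [R1 at 1]
5. s(g(s(c), c))  →  s(s(c))   [R1 at 1]

Reduce t₂ = g(g(h(g(h(g(c, g(b, c))), c)), b), g(b, c)):
1. g(g(h(g(h(g(c, g(b, c))), c)), b), g(b, c))  →  g(h(g(h(g(c, g(b, c))), c)), b)   [R1 at ε]
2. g(h(g(h(g(c, g(b, c))), c)), b)  →  h(g(h(g(c, g(b, c))), c))   [R1 at ε]
3. h(g(h(g(c, g(b, c))), c))  →  s(g(h(g(c, g(b, c))), c))   [R3 at ε]
4. s(g(h(g(c, g(b, c))), c))  →  s(h(g(c, g(b, c))))   [R1 at 1]
5. s(h(g(c, g(b, c))))  →  s(s(g(c, g(b, c))))   [R3 at 1]
6. s(s(g(c, g(b, c))))  →  s(s(c))   [R1 at 1.1]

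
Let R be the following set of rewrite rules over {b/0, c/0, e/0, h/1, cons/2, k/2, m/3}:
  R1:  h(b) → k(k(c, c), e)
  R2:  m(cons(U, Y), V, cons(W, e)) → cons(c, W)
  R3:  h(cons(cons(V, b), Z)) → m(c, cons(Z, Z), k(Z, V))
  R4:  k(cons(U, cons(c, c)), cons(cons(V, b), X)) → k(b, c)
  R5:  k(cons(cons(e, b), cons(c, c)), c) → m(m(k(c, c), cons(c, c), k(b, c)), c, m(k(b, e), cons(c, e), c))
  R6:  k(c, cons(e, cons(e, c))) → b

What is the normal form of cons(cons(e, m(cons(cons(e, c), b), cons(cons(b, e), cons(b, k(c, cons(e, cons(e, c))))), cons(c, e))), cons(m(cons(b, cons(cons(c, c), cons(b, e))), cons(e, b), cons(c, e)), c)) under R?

cons(cons(e, cons(c, c)), cons(cons(c, c), c))

1. cons(cons(e, m(cons(cons(e, c), b), cons(cons(b, e), cons(b, k(c, cons(e, cons(e, c))))), cons(c, e))), cons(m(cons(b, cons(cons(c, c), cons(b, e))), cons(e, b), cons(c, e)), c))  →  cons(cons(e, cons(c, c)), cons(m(cons(b, cons(cons(c, c), cons(b, e))), cons(e, b), cons(c, e)), c))   [R2 at 1.2]
2. cons(cons(e, cons(c, c)), cons(m(cons(b, cons(cons(c, c), cons(b, e))), cons(e, b), cons(c, e)), c))  →  cons(cons(e, cons(c, c)), cons(cons(c, c), c))   [R2 at 2.1]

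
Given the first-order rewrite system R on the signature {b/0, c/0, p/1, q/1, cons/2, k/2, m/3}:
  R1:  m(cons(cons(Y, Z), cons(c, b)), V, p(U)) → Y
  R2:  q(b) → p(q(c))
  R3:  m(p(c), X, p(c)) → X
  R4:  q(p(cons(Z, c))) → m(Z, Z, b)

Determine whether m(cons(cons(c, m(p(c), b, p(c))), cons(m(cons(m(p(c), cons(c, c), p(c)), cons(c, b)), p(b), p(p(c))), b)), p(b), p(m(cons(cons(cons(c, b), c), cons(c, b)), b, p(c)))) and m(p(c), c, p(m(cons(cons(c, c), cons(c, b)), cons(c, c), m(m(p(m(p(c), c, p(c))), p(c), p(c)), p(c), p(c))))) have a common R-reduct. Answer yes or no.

yes — NF(t₁) = c, NF(t₂) = c

Reduce t₁ = m(cons(cons(c, m(p(c), b, p(c))), cons(m(cons(m(p(c), cons(c, c), p(c)), cons(c, b)), p(b), p(p(c))), b)), p(b), p(m(cons(cons(cons(c, b), c), cons(c, b)), b, p(c)))):
1. m(cons(cons(c, m(p(c), b, p(c))), cons(m(cons(m(p(c), cons(c, c), p(c)), cons(c, b)), p(b), p(p(c))), b)), p(b), p(m(cons(cons(cons(c, b), c), cons(c, b)), b, p(c))))  →  m(cons(cons(c, b), cons(m(cons(m(p(c), cons(c, c), p(c)), cons(c, b)), p(b), p(p(c))), b)), p(b), p(m(cons(cons(cons(c, b), c), cons(c, b)), b, p(c))))   [R3 at 1.1.2]
2. m(cons(cons(c, b), cons(m(cons(m(p(c), cons(c, c), p(c)), cons(c, b)), p(b), p(p(c))), b)), p(b), p(m(cons(cons(cons(c, b), c), cons(c, b)), b, p(c))))  →  m(cons(cons(c, b), cons(m(cons(cons(c, c), cons(c, b)), p(b), p(p(c))), b)), p(b), p(m(cons(cons(cons(c, b), c), cons(c, b)), b, p(c))))   [R3 at 1.2.1.1.1]
3. m(cons(cons(c, b), cons(m(cons(cons(c, c), cons(c, b)), p(b), p(p(c))), b)), p(b), p(m(cons(cons(cons(c, b), c), cons(c, b)), b, p(c))))  →  m(cons(cons(c, b), cons(c, b)), p(b), p(m(cons(cons(cons(c, b), c), cons(c, b)), b, p(c))))   [R1 at 1.2.1]
4. m(cons(cons(c, b), cons(c, b)), p(b), p(m(cons(cons(cons(c, b), c), cons(c, b)), b, p(c))))  →  c   [R1 at ε]

Reduce t₂ = m(p(c), c, p(m(cons(cons(c, c), cons(c, b)), cons(c, c), m(m(p(m(p(c), c, p(c))), p(c), p(c)), p(c), p(c))))):
1. m(p(c), c, p(m(cons(cons(c, c), cons(c, b)), cons(c, c), m(m(p(m(p(c), c, p(c))), p(c), p(c)), p(c), p(c)))))  →  m(p(c), c, p(m(cons(cons(c, c), cons(c, b)), cons(c, c), m(m(p(c), p(c), p(c)), p(c), p(c)))))   [R3 at 3.1.3.1.1.1]
2. m(p(c), c, p(m(cons(cons(c, c), cons(c, b)), cons(c, c), m(m(p(c), p(c), p(c)), p(c), p(c)))))  →  m(p(c), c, p(m(cons(cons(c, c), cons(c, b)), cons(c, c), m(p(c), p(c), p(c)))))   [R3 at 3.1.3.1]
3. m(p(c), c, p(m(cons(cons(c, c), cons(c, b)), cons(c, c), m(p(c), p(c), p(c)))))  →  m(p(c), c, p(m(cons(cons(c, c), cons(c, b)), cons(c, c), p(c))))   [R3 at 3.1.3]
4. m(p(c), c, p(m(cons(cons(c, c), cons(c, b)), cons(c, c), p(c))))  →  m(p(c), c, p(c))   [R1 at 3.1]
5. m(p(c), c, p(c))  →  c   [R3 at ε]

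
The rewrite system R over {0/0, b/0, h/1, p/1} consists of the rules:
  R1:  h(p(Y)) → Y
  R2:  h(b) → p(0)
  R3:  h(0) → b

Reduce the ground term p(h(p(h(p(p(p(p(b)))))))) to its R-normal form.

p(p(p(p(b))))

1. p(h(p(h(p(p(p(p(b))))))))  →  p(h(p(p(p(p(b))))))   [R1 at 1]
2. p(h(p(p(p(p(b))))))  →  p(p(p(p(b))))   [R1 at 1]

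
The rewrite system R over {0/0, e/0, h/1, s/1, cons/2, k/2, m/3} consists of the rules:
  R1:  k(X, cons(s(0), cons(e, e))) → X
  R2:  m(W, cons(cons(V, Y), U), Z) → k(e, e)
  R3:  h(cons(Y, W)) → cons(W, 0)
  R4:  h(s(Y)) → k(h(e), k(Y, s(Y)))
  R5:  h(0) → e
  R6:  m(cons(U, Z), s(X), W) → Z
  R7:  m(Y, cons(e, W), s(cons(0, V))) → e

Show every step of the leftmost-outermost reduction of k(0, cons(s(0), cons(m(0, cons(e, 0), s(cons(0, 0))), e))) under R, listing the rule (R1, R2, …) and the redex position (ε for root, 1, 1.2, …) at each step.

0

1. k(0, cons(s(0), cons(m(0, cons(e, 0), s(cons(0, 0))), e)))  →  k(0, cons(s(0), cons(e, e)))   [R7 at 2.2.1]
2. k(0, cons(s(0), cons(e, e)))  →  0   [R1 at ε]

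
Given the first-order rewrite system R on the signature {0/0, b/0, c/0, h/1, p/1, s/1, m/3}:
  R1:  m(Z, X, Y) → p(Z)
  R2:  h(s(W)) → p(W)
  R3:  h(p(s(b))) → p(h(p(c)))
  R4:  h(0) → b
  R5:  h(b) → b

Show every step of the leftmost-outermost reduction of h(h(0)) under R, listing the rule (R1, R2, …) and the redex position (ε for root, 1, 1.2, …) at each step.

b

1. h(h(0))  →  h(b)   [R4 at 1]
2. h(b)  →  b   [R5 at ε]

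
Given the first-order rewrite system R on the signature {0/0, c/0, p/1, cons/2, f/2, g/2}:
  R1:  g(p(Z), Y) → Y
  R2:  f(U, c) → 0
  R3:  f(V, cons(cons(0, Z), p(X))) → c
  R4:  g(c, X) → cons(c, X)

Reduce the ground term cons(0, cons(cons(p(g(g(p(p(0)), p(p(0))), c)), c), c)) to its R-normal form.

cons(0, cons(cons(p(c), c), c))

1. cons(0, cons(cons(p(g(g(p(p(0)), p(p(0))), c)), c), c))  →  cons(0, cons(cons(p(g(p(p(0)), c)), c), c))   [R1 at 2.1.1.1.1]
2. cons(0, cons(cons(p(g(p(p(0)), c)), c), c))  →  cons(0, cons(cons(p(c), c), c))   [R1 at 2.1.1.1]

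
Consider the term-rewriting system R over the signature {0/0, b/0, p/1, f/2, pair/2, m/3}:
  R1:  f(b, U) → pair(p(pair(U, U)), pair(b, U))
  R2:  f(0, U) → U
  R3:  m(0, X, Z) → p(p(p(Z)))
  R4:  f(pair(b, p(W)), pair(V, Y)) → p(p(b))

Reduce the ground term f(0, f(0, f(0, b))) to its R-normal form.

1. f(0, f(0, f(0, b)))  →  f(0, f(0, b))   [R2 at ε]
2. f(0, f(0, b))  →  f(0, b)   [R2 at ε]
3. f(0, b)  →  b   [R2 at ε]

b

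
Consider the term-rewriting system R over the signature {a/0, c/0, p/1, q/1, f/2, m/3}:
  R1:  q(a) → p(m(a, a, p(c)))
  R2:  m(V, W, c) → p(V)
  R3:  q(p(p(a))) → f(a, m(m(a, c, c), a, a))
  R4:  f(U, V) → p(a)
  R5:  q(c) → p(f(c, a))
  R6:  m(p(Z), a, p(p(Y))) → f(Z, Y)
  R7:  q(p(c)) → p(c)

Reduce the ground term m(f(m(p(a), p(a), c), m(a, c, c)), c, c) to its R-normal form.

1. m(f(m(p(a), p(a), c), m(a, c, c)), c, c)  →  p(f(m(p(a), p(a), c), m(a, c, c)))   [R2 at ε]
2. p(f(m(p(a), p(a), c), m(a, c, c)))  →  p(p(a))   [R4 at 1]

p(p(a))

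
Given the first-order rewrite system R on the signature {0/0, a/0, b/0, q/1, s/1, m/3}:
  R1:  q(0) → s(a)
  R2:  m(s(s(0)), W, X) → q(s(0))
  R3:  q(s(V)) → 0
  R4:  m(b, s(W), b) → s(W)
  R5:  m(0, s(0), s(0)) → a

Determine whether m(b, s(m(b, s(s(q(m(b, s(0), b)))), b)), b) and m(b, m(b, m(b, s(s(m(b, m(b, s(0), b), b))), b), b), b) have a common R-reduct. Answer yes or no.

Reduce t₁ = m(b, s(m(b, s(s(q(m(b, s(0), b)))), b)), b):
1. m(b, s(m(b, s(s(q(m(b, s(0), b)))), b)), b)  →  s(m(b, s(s(q(m(b, s(0), b)))), b))   [R4 at ε]
2. s(m(b, s(s(q(m(b, s(0), b)))), b))  →  s(s(s(q(m(b, s(0), b)))))   [R4 at 1]
3. s(s(s(q(m(b, s(0), b)))))  →  s(s(s(q(s(0)))))   [R4 at 1.1.1.1]
4. s(s(s(q(s(0)))))  →  s(s(s(0)))   [R3 at 1.1.1]

Reduce t₂ = m(b, m(b, m(b, s(s(m(b, m(b, s(0), b), b))), b), b), b):
1. m(b, m(b, m(b, s(s(m(b, m(b, s(0), b), b))), b), b), b)  →  m(b, m(b, s(s(m(b, m(b, s(0), b), b))), b), b)   [R4 at 2.2]
2. m(b, m(b, s(s(m(b, m(b, s(0), b), b))), b), b)  →  m(b, s(s(m(b, m(b, s(0), b), b))), b)   [R4 at 2]
3. m(b, s(s(m(b, m(b, s(0), b), b))), b)  →  s(s(m(b, m(b, s(0), b), b)))   [R4 at ε]
4. s(s(m(b, m(b, s(0), b), b)))  →  s(s(m(b, s(0), b)))   [R4 at 1.1.2]
5. s(s(m(b, s(0), b)))  →  s(s(s(0)))   [R4 at 1.1]

yes — NF(t₁) = s(s(s(0))), NF(t₂) = s(s(s(0)))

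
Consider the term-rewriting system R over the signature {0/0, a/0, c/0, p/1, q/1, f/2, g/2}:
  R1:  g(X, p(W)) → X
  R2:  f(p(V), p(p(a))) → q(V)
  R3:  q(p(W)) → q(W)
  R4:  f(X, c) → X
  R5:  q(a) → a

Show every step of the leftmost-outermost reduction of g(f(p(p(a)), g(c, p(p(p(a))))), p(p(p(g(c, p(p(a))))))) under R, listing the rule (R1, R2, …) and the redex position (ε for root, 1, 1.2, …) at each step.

p(p(a))

1. g(f(p(p(a)), g(c, p(p(p(a))))), p(p(p(g(c, p(p(a)))))))  →  f(p(p(a)), g(c, p(p(p(a)))))   [R1 at ε]
2. f(p(p(a)), g(c, p(p(p(a)))))  →  f(p(p(a)), c)   [R1 at 2]
3. f(p(p(a)), c)  →  p(p(a))   [R4 at ε]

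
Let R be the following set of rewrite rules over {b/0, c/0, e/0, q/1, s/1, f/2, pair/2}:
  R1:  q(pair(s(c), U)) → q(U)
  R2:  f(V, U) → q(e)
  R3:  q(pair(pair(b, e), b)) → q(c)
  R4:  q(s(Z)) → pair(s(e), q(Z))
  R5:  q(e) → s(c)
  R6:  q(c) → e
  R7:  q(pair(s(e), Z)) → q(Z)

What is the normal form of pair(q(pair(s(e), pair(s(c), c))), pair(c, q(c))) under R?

1. pair(q(pair(s(e), pair(s(c), c))), pair(c, q(c)))  →  pair(q(pair(s(c), c)), pair(c, q(c)))   [R7 at 1]
2. pair(q(pair(s(c), c)), pair(c, q(c)))  →  pair(q(c), pair(c, q(c)))   [R1 at 1]
3. pair(q(c), pair(c, q(c)))  →  pair(e, pair(c, q(c)))   [R6 at 1]
4. pair(e, pair(c, q(c)))  →  pair(e, pair(c, e))   [R6 at 2.2]

pair(e, pair(c, e))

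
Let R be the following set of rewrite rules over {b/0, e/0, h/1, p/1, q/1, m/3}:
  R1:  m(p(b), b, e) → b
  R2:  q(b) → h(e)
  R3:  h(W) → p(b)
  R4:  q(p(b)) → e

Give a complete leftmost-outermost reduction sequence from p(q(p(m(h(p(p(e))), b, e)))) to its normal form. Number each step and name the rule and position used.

p(e)

1. p(q(p(m(h(p(p(e))), b, e))))  →  p(q(p(m(p(b), b, e))))   [R3 at 1.1.1.1]
2. p(q(p(m(p(b), b, e))))  →  p(q(p(b)))   [R1 at 1.1.1]
3. p(q(p(b)))  →  p(e)   [R4 at 1]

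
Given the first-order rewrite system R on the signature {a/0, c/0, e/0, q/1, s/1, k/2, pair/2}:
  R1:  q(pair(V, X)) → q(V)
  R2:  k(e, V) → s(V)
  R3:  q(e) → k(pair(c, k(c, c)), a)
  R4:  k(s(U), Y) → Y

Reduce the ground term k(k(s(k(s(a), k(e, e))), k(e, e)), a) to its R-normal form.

a

1. k(k(s(k(s(a), k(e, e))), k(e, e)), a)  →  k(k(e, e), a)   [R4 at 1]
2. k(k(e, e), a)  →  k(s(e), a)   [R2 at 1]
3. k(s(e), a)  →  a   [R4 at ε]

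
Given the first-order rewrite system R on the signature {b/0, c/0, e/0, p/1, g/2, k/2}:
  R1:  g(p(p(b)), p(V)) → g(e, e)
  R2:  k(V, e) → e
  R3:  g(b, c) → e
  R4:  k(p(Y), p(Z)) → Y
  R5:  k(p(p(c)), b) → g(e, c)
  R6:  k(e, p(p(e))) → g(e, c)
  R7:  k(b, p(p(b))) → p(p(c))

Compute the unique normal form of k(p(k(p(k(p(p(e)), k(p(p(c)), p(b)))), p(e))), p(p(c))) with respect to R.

1. k(p(k(p(k(p(p(e)), k(p(p(c)), p(b)))), p(e))), p(p(c)))  →  k(p(k(p(p(e)), k(p(p(c)), p(b)))), p(e))   [R4 at ε]
2. k(p(k(p(p(e)), k(p(p(c)), p(b)))), p(e))  →  k(p(p(e)), k(p(p(c)), p(b)))   [R4 at ε]
3. k(p(p(e)), k(p(p(c)), p(b)))  →  k(p(p(e)), p(c))   [R4 at 2]
4. k(p(p(e)), p(c))  →  p(e)   [R4 at ε]

p(e)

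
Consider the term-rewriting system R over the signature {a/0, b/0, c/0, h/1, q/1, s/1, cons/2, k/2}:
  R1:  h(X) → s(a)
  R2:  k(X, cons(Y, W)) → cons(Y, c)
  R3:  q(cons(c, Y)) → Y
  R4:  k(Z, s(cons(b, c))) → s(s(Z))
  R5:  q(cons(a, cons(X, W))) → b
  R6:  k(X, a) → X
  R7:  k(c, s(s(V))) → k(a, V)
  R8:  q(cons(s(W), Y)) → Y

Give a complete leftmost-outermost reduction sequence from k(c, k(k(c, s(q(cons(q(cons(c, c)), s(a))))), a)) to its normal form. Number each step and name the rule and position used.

c

1. k(c, k(k(c, s(q(cons(q(cons(c, c)), s(a))))), a))  →  k(c, k(c, s(q(cons(q(cons(c, c)), s(a))))))   [R6 at 2]
2. k(c, k(c, s(q(cons(q(cons(c, c)), s(a))))))  →  k(c, k(c, s(q(cons(c, s(a))))))   [R3 at 2.2.1.1.1]
3. k(c, k(c, s(q(cons(c, s(a))))))  →  k(c, k(c, s(s(a))))   [R3 at 2.2.1]
4. k(c, k(c, s(s(a))))  →  k(c, k(a, a))   [R7 at 2]
5. k(c, k(a, a))  →  k(c, a)   [R6 at 2]
6. k(c, a)  →  c   [R6 at ε]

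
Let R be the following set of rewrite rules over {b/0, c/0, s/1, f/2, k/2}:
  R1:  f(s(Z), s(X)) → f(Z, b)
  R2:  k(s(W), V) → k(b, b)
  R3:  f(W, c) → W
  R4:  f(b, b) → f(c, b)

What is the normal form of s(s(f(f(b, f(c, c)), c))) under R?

s(s(b))

1. s(s(f(f(b, f(c, c)), c)))  →  s(s(f(b, f(c, c))))   [R3 at 1.1]
2. s(s(f(b, f(c, c))))  →  s(s(f(b, c)))   [R3 at 1.1.2]
3. s(s(f(b, c)))  →  s(s(b))   [R3 at 1.1]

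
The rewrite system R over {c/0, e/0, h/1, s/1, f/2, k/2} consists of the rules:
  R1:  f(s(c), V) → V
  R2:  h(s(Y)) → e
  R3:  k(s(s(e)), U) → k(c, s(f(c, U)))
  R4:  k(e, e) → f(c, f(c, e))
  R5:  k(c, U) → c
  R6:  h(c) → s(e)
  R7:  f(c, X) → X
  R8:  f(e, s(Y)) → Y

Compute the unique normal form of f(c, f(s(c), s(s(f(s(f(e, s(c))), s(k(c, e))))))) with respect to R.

1. f(c, f(s(c), s(s(f(s(f(e, s(c))), s(k(c, e)))))))  →  f(s(c), s(s(f(s(f(e, s(c))), s(k(c, e))))))   [R7 at ε]
2. f(s(c), s(s(f(s(f(e, s(c))), s(k(c, e))))))  →  s(s(f(s(f(e, s(c))), s(k(c, e)))))   [R1 at ε]
3. s(s(f(s(f(e, s(c))), s(k(c, e)))))  →  s(s(f(s(c), s(k(c, e)))))   [R8 at 1.1.1.1]
4. s(s(f(s(c), s(k(c, e)))))  →  s(s(s(k(c, e))))   [R1 at 1.1]
5. s(s(s(k(c, e))))  →  s(s(s(c)))   [R5 at 1.1.1]

s(s(s(c)))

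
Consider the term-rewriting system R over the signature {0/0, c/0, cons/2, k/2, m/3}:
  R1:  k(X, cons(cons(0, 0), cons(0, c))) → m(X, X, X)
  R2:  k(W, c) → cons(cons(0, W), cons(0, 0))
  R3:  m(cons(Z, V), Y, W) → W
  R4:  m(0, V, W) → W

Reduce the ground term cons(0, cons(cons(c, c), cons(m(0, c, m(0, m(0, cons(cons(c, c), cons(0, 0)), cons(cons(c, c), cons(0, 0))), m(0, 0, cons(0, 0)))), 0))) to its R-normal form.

cons(0, cons(cons(c, c), cons(cons(0, 0), 0)))

1. cons(0, cons(cons(c, c), cons(m(0, c, m(0, m(0, cons(cons(c, c), cons(0, 0)), cons(cons(c, c), cons(0, 0))), m(0, 0, cons(0, 0)))), 0)))  →  cons(0, cons(cons(c, c), cons(m(0, m(0, cons(cons(c, c), cons(0, 0)), cons(cons(c, c), cons(0, 0))), m(0, 0, cons(0, 0))), 0)))   [R4 at 2.2.1]
2. cons(0, cons(cons(c, c), cons(m(0, m(0, cons(cons(c, c), cons(0, 0)), cons(cons(c, c), cons(0, 0))), m(0, 0, cons(0, 0))), 0)))  →  cons(0, cons(cons(c, c), cons(m(0, 0, cons(0, 0)), 0)))   [R4 at 2.2.1]
3. cons(0, cons(cons(c, c), cons(m(0, 0, cons(0, 0)), 0)))  →  cons(0, cons(cons(c, c), cons(cons(0, 0), 0)))   [R4 at 2.2.1]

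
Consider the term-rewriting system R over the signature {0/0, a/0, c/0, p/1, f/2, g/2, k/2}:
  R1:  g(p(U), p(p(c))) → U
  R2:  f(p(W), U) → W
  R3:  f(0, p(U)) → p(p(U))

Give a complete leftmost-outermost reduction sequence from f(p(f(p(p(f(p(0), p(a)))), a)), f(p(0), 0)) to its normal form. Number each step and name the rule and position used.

p(0)

1. f(p(f(p(p(f(p(0), p(a)))), a)), f(p(0), 0))  →  f(p(p(f(p(0), p(a)))), a)   [R2 at ε]
2. f(p(p(f(p(0), p(a)))), a)  →  p(f(p(0), p(a)))   [R2 at ε]
3. p(f(p(0), p(a)))  →  p(0)   [R2 at 1]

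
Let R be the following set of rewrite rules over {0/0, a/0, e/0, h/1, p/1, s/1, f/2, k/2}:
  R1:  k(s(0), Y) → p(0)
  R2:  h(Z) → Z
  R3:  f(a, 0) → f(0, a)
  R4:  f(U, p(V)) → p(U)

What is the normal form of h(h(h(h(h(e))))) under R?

1. h(h(h(h(h(e)))))  →  h(h(h(h(e))))   [R2 at ε]
2. h(h(h(h(e))))  →  h(h(h(e)))   [R2 at ε]
3. h(h(h(e)))  →  h(h(e))   [R2 at ε]
4. h(h(e))  →  h(e)   [R2 at ε]
5. h(e)  →  e   [R2 at ε]

e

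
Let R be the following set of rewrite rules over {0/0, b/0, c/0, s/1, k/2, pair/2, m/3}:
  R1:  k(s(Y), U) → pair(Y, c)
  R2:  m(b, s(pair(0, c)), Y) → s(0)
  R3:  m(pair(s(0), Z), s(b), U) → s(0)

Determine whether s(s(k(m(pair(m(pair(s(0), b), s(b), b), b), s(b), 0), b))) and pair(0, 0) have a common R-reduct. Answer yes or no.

Reduce t₁ = s(s(k(m(pair(m(pair(s(0), b), s(b), b), b), s(b), 0), b))):
1. s(s(k(m(pair(m(pair(s(0), b), s(b), b), b), s(b), 0), b)))  →  s(s(k(m(pair(s(0), b), s(b), 0), b)))   [R3 at 1.1.1.1.1]
2. s(s(k(m(pair(s(0), b), s(b), 0), b)))  →  s(s(k(s(0), b)))   [R3 at 1.1.1]
3. s(s(k(s(0), b)))  →  s(s(pair(0, c)))   [R1 at 1.1]

Reduce t₂ = pair(0, 0):

no — NF(t₁) = s(s(pair(0, c))), NF(t₂) = pair(0, 0)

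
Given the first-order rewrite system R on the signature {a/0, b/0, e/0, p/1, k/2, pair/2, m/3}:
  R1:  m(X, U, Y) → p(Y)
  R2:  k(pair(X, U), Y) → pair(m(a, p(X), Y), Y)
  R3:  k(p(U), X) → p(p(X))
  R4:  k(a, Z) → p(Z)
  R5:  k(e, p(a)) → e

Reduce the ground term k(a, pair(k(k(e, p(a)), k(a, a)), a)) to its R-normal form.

p(pair(e, a))

1. k(a, pair(k(k(e, p(a)), k(a, a)), a))  →  p(pair(k(k(e, p(a)), k(a, a)), a))   [R4 at ε]
2. p(pair(k(k(e, p(a)), k(a, a)), a))  →  p(pair(k(e, k(a, a)), a))   [R5 at 1.1.1]
3. p(pair(k(e, k(a, a)), a))  →  p(pair(k(e, p(a)), a))   [R4 at 1.1.2]
4. p(pair(k(e, p(a)), a))  →  p(pair(e, a))   [R5 at 1.1]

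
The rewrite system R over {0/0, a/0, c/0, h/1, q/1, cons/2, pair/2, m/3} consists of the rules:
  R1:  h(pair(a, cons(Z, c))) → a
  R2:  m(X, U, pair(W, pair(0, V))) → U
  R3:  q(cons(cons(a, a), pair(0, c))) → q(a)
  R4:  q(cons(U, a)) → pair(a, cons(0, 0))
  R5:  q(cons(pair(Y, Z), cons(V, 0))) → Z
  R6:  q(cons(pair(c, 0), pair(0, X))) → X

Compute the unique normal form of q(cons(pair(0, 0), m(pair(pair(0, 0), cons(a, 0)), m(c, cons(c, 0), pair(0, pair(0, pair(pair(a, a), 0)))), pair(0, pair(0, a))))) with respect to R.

1. q(cons(pair(0, 0), m(pair(pair(0, 0), cons(a, 0)), m(c, cons(c, 0), pair(0, pair(0, pair(pair(a, a), 0)))), pair(0, pair(0, a)))))  →  q(cons(pair(0, 0), m(c, cons(c, 0), pair(0, pair(0, pair(pair(a, a), 0))))))   [R2 at 1.2]
2. q(cons(pair(0, 0), m(c, cons(c, 0), pair(0, pair(0, pair(pair(a, a), 0))))))  →  q(cons(pair(0, 0), cons(c, 0)))   [R2 at 1.2]
3. q(cons(pair(0, 0), cons(c, 0)))  →  0   [R5 at ε]

0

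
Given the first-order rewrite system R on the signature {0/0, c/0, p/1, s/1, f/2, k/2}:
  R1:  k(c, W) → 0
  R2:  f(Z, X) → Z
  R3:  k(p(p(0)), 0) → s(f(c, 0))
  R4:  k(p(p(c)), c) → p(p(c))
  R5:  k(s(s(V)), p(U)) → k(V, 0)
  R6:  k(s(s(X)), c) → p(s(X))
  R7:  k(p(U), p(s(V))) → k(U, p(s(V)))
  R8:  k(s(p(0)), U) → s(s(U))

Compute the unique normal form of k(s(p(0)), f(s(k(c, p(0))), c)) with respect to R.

s(s(s(0)))

1. k(s(p(0)), f(s(k(c, p(0))), c))  →  s(s(f(s(k(c, p(0))), c)))   [R8 at ε]
2. s(s(f(s(k(c, p(0))), c)))  →  s(s(s(k(c, p(0)))))   [R2 at 1.1]
3. s(s(s(k(c, p(0)))))  →  s(s(s(0)))   [R1 at 1.1.1]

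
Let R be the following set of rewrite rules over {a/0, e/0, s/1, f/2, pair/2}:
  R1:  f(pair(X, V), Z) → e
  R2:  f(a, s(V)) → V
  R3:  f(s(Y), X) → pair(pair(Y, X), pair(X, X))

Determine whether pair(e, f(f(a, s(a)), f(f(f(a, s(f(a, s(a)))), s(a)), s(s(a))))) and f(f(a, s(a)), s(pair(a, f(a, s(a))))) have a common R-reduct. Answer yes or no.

Reduce t₁ = pair(e, f(f(a, s(a)), f(f(f(a, s(f(a, s(a)))), s(a)), s(s(a))))):
1. pair(e, f(f(a, s(a)), f(f(f(a, s(f(a, s(a)))), s(a)), s(s(a)))))  →  pair(e, f(a, f(f(f(a, s(f(a, s(a)))), s(a)), s(s(a)))))   [R2 at 2.1]
2. pair(e, f(a, f(f(f(a, s(f(a, s(a)))), s(a)), s(s(a)))))  →  pair(e, f(a, f(f(f(a, s(a)), s(a)), s(s(a)))))   [R2 at 2.2.1.1]
3. pair(e, f(a, f(f(f(a, s(a)), s(a)), s(s(a)))))  →  pair(e, f(a, f(f(a, s(a)), s(s(a)))))   [R2 at 2.2.1.1]
4. pair(e, f(a, f(f(a, s(a)), s(s(a)))))  →  pair(e, f(a, f(a, s(s(a)))))   [R2 at 2.2.1]
5. pair(e, f(a, f(a, s(s(a)))))  →  pair(e, f(a, s(a)))   [R2 at 2.2]
6. pair(e, f(a, s(a)))  →  pair(e, a)   [R2 at 2]

Reduce t₂ = f(f(a, s(a)), s(pair(a, f(a, s(a))))):
1. f(f(a, s(a)), s(pair(a, f(a, s(a)))))  →  f(a, s(pair(a, f(a, s(a)))))   [R2 at 1]
2. f(a, s(pair(a, f(a, s(a)))))  →  pair(a, f(a, s(a)))   [R2 at ε]
3. pair(a, f(a, s(a)))  →  pair(a, a)   [R2 at 2]

no — NF(t₁) = pair(e, a), NF(t₂) = pair(a, a)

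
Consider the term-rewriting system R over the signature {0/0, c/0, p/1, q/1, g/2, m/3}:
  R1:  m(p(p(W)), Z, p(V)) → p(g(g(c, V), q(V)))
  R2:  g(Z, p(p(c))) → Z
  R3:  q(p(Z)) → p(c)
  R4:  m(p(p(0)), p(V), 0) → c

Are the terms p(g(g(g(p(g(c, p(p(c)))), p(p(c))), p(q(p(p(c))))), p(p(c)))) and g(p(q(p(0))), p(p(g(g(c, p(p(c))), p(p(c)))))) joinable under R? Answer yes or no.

Reduce t₁ = p(g(g(g(p(g(c, p(p(c)))), p(p(c))), p(q(p(p(c))))), p(p(c)))):
1. p(g(g(g(p(g(c, p(p(c)))), p(p(c))), p(q(p(p(c))))), p(p(c))))  →  p(g(g(p(g(c, p(p(c)))), p(p(c))), p(q(p(p(c))))))   [R2 at 1]
2. p(g(g(p(g(c, p(p(c)))), p(p(c))), p(q(p(p(c))))))  →  p(g(p(g(c, p(p(c)))), p(q(p(p(c))))))   [R2 at 1.1]
3. p(g(p(g(c, p(p(c)))), p(q(p(p(c))))))  →  p(g(p(c), p(q(p(p(c))))))   [R2 at 1.1.1]
4. p(g(p(c), p(q(p(p(c))))))  →  p(g(p(c), p(p(c))))   [R3 at 1.2.1]
5. p(g(p(c), p(p(c))))  →  p(p(c))   [R2 at 1]

Reduce t₂ = g(p(q(p(0))), p(p(g(g(c, p(p(c))), p(p(c)))))):
1. g(p(q(p(0))), p(p(g(g(c, p(p(c))), p(p(c))))))  →  g(p(p(c)), p(p(g(g(c, p(p(c))), p(p(c))))))   [R3 at 1.1]
2. g(p(p(c)), p(p(g(g(c, p(p(c))), p(p(c))))))  →  g(p(p(c)), p(p(g(c, p(p(c))))))   [R2 at 2.1.1]
3. g(p(p(c)), p(p(g(c, p(p(c))))))  →  g(p(p(c)), p(p(c)))   [R2 at 2.1.1]
4. g(p(p(c)), p(p(c)))  →  p(p(c))   [R2 at ε]

yes — NF(t₁) = p(p(c)), NF(t₂) = p(p(c))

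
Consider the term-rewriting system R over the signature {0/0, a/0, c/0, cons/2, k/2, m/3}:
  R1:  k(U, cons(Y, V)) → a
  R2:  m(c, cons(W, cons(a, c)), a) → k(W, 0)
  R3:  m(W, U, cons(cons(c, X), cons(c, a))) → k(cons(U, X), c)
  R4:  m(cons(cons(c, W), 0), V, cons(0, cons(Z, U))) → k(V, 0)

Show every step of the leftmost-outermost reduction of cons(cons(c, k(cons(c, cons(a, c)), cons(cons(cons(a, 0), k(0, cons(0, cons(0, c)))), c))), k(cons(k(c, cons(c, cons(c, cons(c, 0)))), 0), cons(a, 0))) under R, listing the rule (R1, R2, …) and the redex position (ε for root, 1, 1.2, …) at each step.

1. cons(cons(c, k(cons(c, cons(a, c)), cons(cons(cons(a, 0), k(0, cons(0, cons(0, c)))), c))), k(cons(k(c, cons(c, cons(c, cons(c, 0)))), 0), cons(a, 0)))  →  cons(cons(c, a), k(cons(k(c, cons(c, cons(c, cons(c, 0)))), 0), cons(a, 0)))   [R1 at 1.2]
2. cons(cons(c, a), k(cons(k(c, cons(c, cons(c, cons(c, 0)))), 0), cons(a, 0)))  →  cons(cons(c, a), a)   [R1 at 2]

cons(cons(c, a), a)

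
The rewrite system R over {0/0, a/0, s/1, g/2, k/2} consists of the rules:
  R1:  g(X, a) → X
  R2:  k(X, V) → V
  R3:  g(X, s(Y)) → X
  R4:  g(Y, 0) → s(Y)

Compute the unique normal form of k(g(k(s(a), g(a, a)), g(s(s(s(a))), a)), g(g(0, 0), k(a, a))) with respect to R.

1. k(g(k(s(a), g(a, a)), g(s(s(s(a))), a)), g(g(0, 0), k(a, a)))  →  g(g(0, 0), k(a, a))   [R2 at ε]
2. g(g(0, 0), k(a, a))  →  g(s(0), k(a, a))   [R4 at 1]
3. g(s(0), k(a, a))  →  g(s(0), a)   [R2 at 2]
4. g(s(0), a)  →  s(0)   [R1 at ε]

s(0)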